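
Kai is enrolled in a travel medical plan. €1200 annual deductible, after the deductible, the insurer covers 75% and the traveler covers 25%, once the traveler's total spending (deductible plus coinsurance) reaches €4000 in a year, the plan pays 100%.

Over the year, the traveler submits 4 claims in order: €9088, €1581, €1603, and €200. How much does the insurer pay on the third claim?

Claim 1 — €9088: deductible takes €1200, €7888 remains; coinsurance €7888 × 25% = €1972. Traveler pays €3172; OOP now €3172. Plan pays €9088 − €3172 = €5916.
Claim 2 — €1581: deductible met; 25% of €1581 = €395.25. Traveler owes €395.25 (running OOP €3567.25). Plan pays €1581 − €395.25 = €1185.75.
Claim 3 — €1603: deductible already satisfied, so traveler's share is 25% × €1603 = €400.75. Traveler pays €400.75; OOP now €3968. Insurer: €1603 − €400.75 = €1202.25.

€1202.25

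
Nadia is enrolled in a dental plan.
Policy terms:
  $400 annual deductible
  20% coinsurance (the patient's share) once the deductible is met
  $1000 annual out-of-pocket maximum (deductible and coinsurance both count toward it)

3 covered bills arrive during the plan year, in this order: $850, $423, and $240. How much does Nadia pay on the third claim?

Bill 1, $850: $400 to deductible, leaving $450; patient's 20% is $90. Patient pays $490; OOP now $490.
Bill 2, $423: 20% coinsurance on $423 = $84.60. Patient pays $84.60; OOP now $574.60.
Bill 3, $240: deductible met; 20% of $240 = $48. Patient owes $48 (running OOP $622.60).

$48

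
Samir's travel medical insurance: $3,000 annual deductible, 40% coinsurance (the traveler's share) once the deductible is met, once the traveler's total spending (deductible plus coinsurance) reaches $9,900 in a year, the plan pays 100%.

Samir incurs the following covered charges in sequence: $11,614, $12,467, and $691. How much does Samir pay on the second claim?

Claim 1 ($11,614): $3,000 to deductible, leaving $8,614; coinsurance $8,614 × 40% = $3,445.60. Cost to traveler: $6,445.60. OOP to date $6,445.60.
Claim 2 ($12,467): deductible met; 40% of $12,467 = $4,986.80. Adding that to $6,445.60 gives $11,432.40, past the $9,900 cap; traveler pays only $9,900 − $6,445.60 = $3,454.40.

$3,454.40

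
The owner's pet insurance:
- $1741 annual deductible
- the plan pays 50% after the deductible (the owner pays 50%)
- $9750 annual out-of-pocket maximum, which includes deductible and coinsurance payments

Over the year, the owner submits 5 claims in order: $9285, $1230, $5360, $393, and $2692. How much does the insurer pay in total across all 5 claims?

$9210

Claim 1 ($9285): deductible takes $1741, $7544 remains; 50% of $7544 = $3772. Owner owes $5513 (running OOP $5513). Insurer: $9285 − $5513 = $3772.
Claim 2 ($1230): deductible already satisfied, so owner's share is 50% × $1230 = $615. Owner pays $615; OOP now $6128. Plan pays $1230 − $615 = $615.
Claim 3 ($5360): deductible met; 50% of $5360 = $2680. Cost to owner: $2680. OOP to date $8808. Plan pays $5360 − $2680 = $2680.
Claim 4 ($393): 50% coinsurance on $393 = $196.50. Owner pays $196.50; OOP now $9004.50. Plan pays $393 − $196.50 = $196.50.
Claim 5 ($2692): deductible already satisfied, so owner's share is 50% × $2692 = $1346. Adding that to $9004.50 gives $10350.50, past the $9750 cap; owner pays only $9750 − $9004.50 = $745.50. Plan pays $2692 − $745.50 = $1946.50.
Insurer total = bills − owner's total = $18960 − $9750 = $9210.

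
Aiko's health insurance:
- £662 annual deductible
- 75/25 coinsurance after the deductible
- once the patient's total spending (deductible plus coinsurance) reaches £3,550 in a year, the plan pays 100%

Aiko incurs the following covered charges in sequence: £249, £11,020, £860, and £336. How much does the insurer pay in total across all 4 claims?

#1 (£249): fully absorbed by the deductible. Cost to patient: £249. OOP to date £249. Plan pays £249 − £249 = £0.
#2 (£11,020): deductible takes £413, £10,607 remains; 25% of £10,607 = £2,651.75. Patient owes £3,064.75 (running OOP £3,313.75). Plan pays £11,020 − £3,064.75 = £7,955.25.
#3 (£860): deductible already satisfied, so patient's share is 25% × £860 = £215. Patient owes £215 (running OOP £3,528.75). Insurer: £860 − £215 = £645.
#4 (£336): 25% coinsurance on £336 = £84. OOP would hit £3,612.75 > £3,550, so the cap limits the patient to £3,550 − £3,528.75 = £21.25. Insurer: £336 − £21.25 = £314.75.
Insurer total: £0 + £7,955.25 + £645 + £314.75 = £8,915.

£8,915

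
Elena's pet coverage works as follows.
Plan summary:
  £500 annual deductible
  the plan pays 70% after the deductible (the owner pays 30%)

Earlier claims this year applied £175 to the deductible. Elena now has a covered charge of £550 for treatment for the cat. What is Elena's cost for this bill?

Remaining deductible: £500 − £175 = £325.
After the £325 deductible portion, £550 − £325 = £225 is subject to coinsurance.
Owner's 30% share of £225 is £67.50.
So the owner owes £325 + £67.50 = £392.50.

£392.50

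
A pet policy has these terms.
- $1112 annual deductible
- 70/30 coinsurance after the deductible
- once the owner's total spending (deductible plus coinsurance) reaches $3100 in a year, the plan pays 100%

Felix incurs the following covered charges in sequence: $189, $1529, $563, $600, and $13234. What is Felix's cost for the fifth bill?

$1457.30

Claim 1 ($189): fully absorbed by the deductible. Cost to owner: $189. OOP to date $189.
Claim 2 ($1529): $923 finishes the deductible; $606 goes to coinsurance; 30% of $606 = $181.80. Owner owes $1104.80 (running OOP $1293.80).
Claim 3 ($563): 30% coinsurance on $563 = $168.90. Owner pays $168.90; OOP now $1462.70.
Claim 4 ($600): deductible already satisfied, so owner's share is 30% × $600 = $180. Owner owes $180 (running OOP $1642.70).
Claim 5 ($13234): deductible met; 30% of $13234 = $3970.20. Adding that to $1642.70 gives $5612.90, past the $3100 cap; owner pays only $3100 − $1642.70 = $1457.30.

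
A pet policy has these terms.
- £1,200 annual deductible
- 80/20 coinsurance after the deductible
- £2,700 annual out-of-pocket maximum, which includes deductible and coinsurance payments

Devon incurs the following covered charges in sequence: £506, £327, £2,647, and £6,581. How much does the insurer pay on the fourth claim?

Bill 1, £506: fully absorbed by the deductible. Cost to owner: £506. OOP to date £506. Plan pays £506 − £506 = £0.
Bill 2, £327: fully absorbed by the deductible. Owner owes £327 (running OOP £833). Plan pays £327 − £327 = £0.
Bill 3, £2,647: deductible takes £367, £2,280 remains; coinsurance £2,280 × 20% = £456. Owner owes £823 (running OOP £1,656). Insurer: £2,647 − £823 = £1,824.
Bill 4, £6,581: 20% coinsurance on £6,581 = £1,316.20. That would push OOP to £2,972.20, over the £2,700 cap, so owner pays £2,700 − £1,656 = £1,044. Plan pays £6,581 − £1,044 = £5,537.

£5,537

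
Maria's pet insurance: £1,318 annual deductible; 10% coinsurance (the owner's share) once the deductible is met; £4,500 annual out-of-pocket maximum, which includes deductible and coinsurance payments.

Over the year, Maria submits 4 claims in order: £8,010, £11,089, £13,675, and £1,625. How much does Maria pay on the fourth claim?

£36.40

#1 (£8,010): deductible takes £1,318, £6,692 remains; owner's 10% is £669.20. Cost to owner: £1,987.20. OOP to date £1,987.20.
#2 (£11,089): deductible already satisfied, so owner's share is 10% × £11,089 = £1,108.90. Owner owes £1,108.90 (running OOP £3,096.10).
#3 (£13,675): deductible met; 10% of £13,675 = £1,367.50. Cost to owner: £1,367.50. OOP to date £4,463.60.
#4 (£1,625): deductible met; 10% of £1,625 = £162.50. That would push OOP to £4,626.10, over the £4,500 cap, so owner pays £4,500 − £4,463.60 = £36.40.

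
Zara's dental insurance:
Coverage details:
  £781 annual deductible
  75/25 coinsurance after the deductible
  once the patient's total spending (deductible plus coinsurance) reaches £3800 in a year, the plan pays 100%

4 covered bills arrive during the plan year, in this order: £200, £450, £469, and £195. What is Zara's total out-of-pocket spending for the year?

£914.25

#1 (£200): all of it applies to the deductible. Cost to patient: £200. OOP to date £200.
#2 (£450): fully absorbed by the deductible. Patient pays £450; OOP now £650.
#3 (£469): £131 to deductible, leaving £338; patient's 25% is £84.50. Cost to patient: £215.50. OOP to date £865.50.
#4 (£195): deductible met; 25% of £195 = £48.75. Patient owes £48.75 (running OOP £914.25).
Summing the patient's payments: £200 + £450 + £215.50 + £48.75 = £914.25.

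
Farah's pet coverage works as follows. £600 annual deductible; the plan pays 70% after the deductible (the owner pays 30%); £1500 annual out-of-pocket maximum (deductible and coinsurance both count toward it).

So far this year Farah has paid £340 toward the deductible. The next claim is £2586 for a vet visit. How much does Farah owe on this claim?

Remaining deductible: £600 − £340 = £260.
The remaining £2326 (= £2586 − £260) moves to coinsurance.
Owner's 30% share of £2326 is £697.80.
Owner responsibility before any cap: £260 + £697.80 = £957.80.
Total out-of-pocket so far would be £340 + £957.80 = £1297.80, below the £1500 cap — no reduction.

£957.80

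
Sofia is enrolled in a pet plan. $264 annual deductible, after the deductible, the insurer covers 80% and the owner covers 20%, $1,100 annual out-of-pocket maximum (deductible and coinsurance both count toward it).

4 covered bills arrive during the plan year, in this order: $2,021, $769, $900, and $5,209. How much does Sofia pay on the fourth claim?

$150.80

Claim 1 ($2,021): $264 to deductible, leaving $1,757; 20% of $1,757 = $351.40. Cost to owner: $615.40. OOP to date $615.40.
Claim 2 ($769): 20% coinsurance on $769 = $153.80. Owner owes $153.80 (running OOP $769.20).
Claim 3 ($900): deductible already satisfied, so owner's share is 20% × $900 = $180. Cost to owner: $180. OOP to date $949.20.
Claim 4 ($5,209): 20% coinsurance on $5,209 = $1,041.80. Adding that to $949.20 gives $1,991, past the $1,100 cap; owner pays only $1,100 − $949.20 = $150.80.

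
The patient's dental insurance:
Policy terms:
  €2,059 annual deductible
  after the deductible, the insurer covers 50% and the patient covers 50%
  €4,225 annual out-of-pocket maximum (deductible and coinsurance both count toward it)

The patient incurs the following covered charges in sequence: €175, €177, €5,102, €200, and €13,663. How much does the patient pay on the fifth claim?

€368.50

Bill 1, €175: all of it applies to the deductible. Patient pays €175; OOP now €175.
Bill 2, €177: all of it applies to the deductible. Patient owes €177 (running OOP €352).
Bill 3, €5,102: deductible takes €1,707, €3,395 remains; patient's 50% is €1,697.50. Patient pays €3,404.50; OOP now €3,756.50.
Bill 4, €200: deductible already satisfied, so patient's share is 50% × €200 = €100. Patient pays €100; OOP now €3,856.50.
Bill 5, €13,663: 50% coinsurance on €13,663 = €6,831.50. OOP would hit €10,688 > €4,225, so the cap limits the patient to €4,225 − €3,856.50 = €368.50.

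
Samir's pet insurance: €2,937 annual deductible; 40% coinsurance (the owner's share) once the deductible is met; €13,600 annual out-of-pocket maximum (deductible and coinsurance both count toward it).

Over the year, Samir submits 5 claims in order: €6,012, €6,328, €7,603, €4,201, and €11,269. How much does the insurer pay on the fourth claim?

Bill 1, €6,012: €2,937 finishes the deductible; €3,075 goes to coinsurance; coinsurance €3,075 × 40% = €1,230. Owner pays €4,167; OOP now €4,167. Plan pays €6,012 − €4,167 = €1,845.
Bill 2, €6,328: deductible met; 40% of €6,328 = €2,531.20. Owner pays €2,531.20; OOP now €6,698.20. Insurer: €6,328 − €2,531.20 = €3,796.80.
Bill 3, €7,603: deductible met; 40% of €7,603 = €3,041.20. Owner owes €3,041.20 (running OOP €9,739.40). Plan pays €7,603 − €3,041.20 = €4,561.80.
Bill 4, €4,201: deductible met; 40% of €4,201 = €1,680.40. Cost to owner: €1,680.40. OOP to date €11,419.80. Insurer: €4,201 − €1,680.40 = €2,520.60.

€2,520.60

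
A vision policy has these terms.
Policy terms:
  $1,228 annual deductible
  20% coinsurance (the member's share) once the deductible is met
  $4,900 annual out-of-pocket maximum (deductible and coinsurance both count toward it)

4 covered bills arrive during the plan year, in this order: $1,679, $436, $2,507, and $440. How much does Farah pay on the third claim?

#1 ($1,679): $1,228 to deductible, leaving $451; 20% of $451 = $90.20. Member pays $1,318.20; OOP now $1,318.20.
#2 ($436): deductible met; 20% of $436 = $87.20. Member owes $87.20 (running OOP $1,405.40).
#3 ($2,507): deductible already satisfied, so member's share is 20% × $2,507 = $501.40. Member pays $501.40; OOP now $1,906.80.

$501.40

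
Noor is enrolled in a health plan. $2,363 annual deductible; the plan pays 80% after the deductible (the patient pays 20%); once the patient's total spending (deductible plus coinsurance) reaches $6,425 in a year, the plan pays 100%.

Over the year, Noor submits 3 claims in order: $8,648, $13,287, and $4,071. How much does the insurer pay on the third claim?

#1 ($8,648): $2,363 to deductible, leaving $6,285; coinsurance $6,285 × 20% = $1,257. Patient pays $3,620; OOP now $3,620. Insurer: $8,648 − $3,620 = $5,028.
#2 ($13,287): 20% coinsurance on $13,287 = $2,657.40. Cost to patient: $2,657.40. OOP to date $6,277.40. Plan pays $13,287 − $2,657.40 = $10,629.60.
#3 ($4,071): deductible already satisfied, so patient's share is 20% × $4,071 = $814.20. That would push OOP to $7,091.60, over the $6,425 cap, so patient pays $6,425 − $6,277.40 = $147.60. Insurer: $4,071 − $147.60 = $3,923.40.

$3,923.40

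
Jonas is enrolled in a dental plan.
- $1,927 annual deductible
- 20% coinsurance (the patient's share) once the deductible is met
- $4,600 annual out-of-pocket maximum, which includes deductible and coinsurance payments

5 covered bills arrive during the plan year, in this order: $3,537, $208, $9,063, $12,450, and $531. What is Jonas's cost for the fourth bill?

#1 ($3,537): deductible takes $1,927, $1,610 remains; coinsurance $1,610 × 20% = $322. Cost to patient: $2,249. OOP to date $2,249.
#2 ($208): deductible already satisfied, so patient's share is 20% × $208 = $41.60. Patient pays $41.60; OOP now $2,290.60.
#3 ($9,063): 20% coinsurance on $9,063 = $1,812.60. Patient pays $1,812.60; OOP now $4,103.20.
#4 ($12,450): deductible met; 20% of $12,450 = $2,490. That would push OOP to $6,593.20, over the $4,600 cap, so patient pays $4,600 − $4,103.20 = $496.80.

$496.80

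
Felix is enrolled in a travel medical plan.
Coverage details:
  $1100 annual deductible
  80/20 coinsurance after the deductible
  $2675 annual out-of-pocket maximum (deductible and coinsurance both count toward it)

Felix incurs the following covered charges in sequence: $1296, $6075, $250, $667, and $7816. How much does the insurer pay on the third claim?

Bill 1, $1296: deductible takes $1100, $196 remains; 20% of $196 = $39.20. Traveler owes $1139.20 (running OOP $1139.20). Plan pays $1296 − $1139.20 = $156.80.
Bill 2, $6075: deductible met; 20% of $6075 = $1215. Traveler owes $1215 (running OOP $2354.20). Plan pays $6075 − $1215 = $4860.
Bill 3, $250: 20% coinsurance on $250 = $50. Traveler pays $50; OOP now $2404.20. Plan pays $250 − $50 = $200.

$200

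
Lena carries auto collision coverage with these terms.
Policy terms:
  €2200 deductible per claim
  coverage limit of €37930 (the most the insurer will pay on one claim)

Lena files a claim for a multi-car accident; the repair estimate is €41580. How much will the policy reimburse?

Subtract the deductible: €41580 − €2200 = €39380.
The €37930 per-incident cap binds; insurer pays €37930.

€37930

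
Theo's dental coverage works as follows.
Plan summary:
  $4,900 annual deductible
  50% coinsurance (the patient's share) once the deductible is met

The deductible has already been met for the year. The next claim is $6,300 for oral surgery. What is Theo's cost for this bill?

$3,150

The deductible is already satisfied, so the full bill goes to coinsurance.
Coinsurance: $6,300 × 50% = $3,150.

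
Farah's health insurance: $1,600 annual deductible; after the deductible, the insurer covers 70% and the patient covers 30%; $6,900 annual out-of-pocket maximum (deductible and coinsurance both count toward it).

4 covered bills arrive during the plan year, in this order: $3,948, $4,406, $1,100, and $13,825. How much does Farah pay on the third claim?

$330

Claim 1 — $3,948: deductible takes $1,600, $2,348 remains; patient's 30% is $704.40. Patient pays $2,304.40; OOP now $2,304.40.
Claim 2 — $4,406: 30% coinsurance on $4,406 = $1,321.80. Cost to patient: $1,321.80. OOP to date $3,626.20.
Claim 3 — $1,100: 30% coinsurance on $1,100 = $330. Cost to patient: $330. OOP to date $3,956.20.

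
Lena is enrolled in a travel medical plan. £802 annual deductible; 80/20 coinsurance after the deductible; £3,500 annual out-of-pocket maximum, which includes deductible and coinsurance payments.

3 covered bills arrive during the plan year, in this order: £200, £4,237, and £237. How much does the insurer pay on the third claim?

£189.60

#1 (£200): entire amount goes to the deductible. Traveler pays £200; OOP now £200. Plan pays £200 − £200 = £0.
#2 (£4,237): deductible takes £602, £3,635 remains; 20% of £3,635 = £727. Cost to traveler: £1,329. OOP to date £1,529. Plan pays £4,237 − £1,329 = £2,908.
#3 (£237): 20% coinsurance on £237 = £47.40. Traveler owes £47.40 (running OOP £1,576.40). Plan pays £237 − £47.40 = £189.60.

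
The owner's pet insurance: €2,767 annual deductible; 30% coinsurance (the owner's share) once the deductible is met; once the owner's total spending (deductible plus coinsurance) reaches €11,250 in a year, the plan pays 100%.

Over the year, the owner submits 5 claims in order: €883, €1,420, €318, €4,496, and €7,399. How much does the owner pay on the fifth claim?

Claim 1 — €883: all of it applies to the deductible. Owner owes €883 (running OOP €883).
Claim 2 — €1,420: fully absorbed by the deductible. Owner pays €1,420; OOP now €2,303.
Claim 3 — €318: entire amount goes to the deductible. Owner owes €318 (running OOP €2,621).
Claim 4 — €4,496: deductible takes €146, €4,350 remains; owner's 30% is €1,305. Cost to owner: €1,451. OOP to date €4,072.
Claim 5 — €7,399: deductible met; 30% of €7,399 = €2,219.70. Owner pays €2,219.70; OOP now €6,291.70.

€2,219.70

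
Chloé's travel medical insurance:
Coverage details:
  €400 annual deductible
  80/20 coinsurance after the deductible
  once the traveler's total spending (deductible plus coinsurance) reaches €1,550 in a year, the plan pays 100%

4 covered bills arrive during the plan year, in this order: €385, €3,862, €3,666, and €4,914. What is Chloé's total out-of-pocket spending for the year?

#1 (€385): entire amount goes to the deductible. Traveler owes €385 (running OOP €385).
#2 (€3,862): €15 to deductible, leaving €3,847; coinsurance €3,847 × 20% = €769.40. Cost to traveler: €784.40. OOP to date €1,169.40.
#3 (€3,666): deductible already satisfied, so traveler's share is 20% × €3,666 = €733.20. OOP would hit €1,902.60 > €1,550, so the cap limits the traveler to €1,550 − €1,169.40 = €380.60.
#4 (€4,914): deductible already satisfied, so traveler's share is 20% × €4,914 = €982.80. That would push OOP to €2,532.80, over the €1,550 cap, so traveler pays €1,550 − €1,550 = €0.
Summing the traveler's payments: €385 + €784.40 + €380.60 + €0 = €1,550.

€1,550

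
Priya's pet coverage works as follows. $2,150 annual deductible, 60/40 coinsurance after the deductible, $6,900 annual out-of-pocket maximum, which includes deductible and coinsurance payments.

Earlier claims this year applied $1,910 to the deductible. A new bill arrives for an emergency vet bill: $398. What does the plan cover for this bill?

$1,910 of the $2,150 deductible is already met, leaving $240.
The remaining $158 (= $398 − $240) moves to coinsurance.
Owner's 40% share of $158 is $63.20.
That puts the owner's cost at $240 + $63.20 = $303.20 before any cap.
Total out-of-pocket so far would be $1,910 + $303.20 = $2,213.20, below the $6,900 cap — no reduction.
Insurer pays the balance: $398 − $303.20 = $94.80.

$94.80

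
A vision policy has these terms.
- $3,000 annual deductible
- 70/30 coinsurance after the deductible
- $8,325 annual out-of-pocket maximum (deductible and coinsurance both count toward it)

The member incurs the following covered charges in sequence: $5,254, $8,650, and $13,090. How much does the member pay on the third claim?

$2,053.80

#1 ($5,254): $3,000 to deductible, leaving $2,254; coinsurance $2,254 × 30% = $676.20. Member owes $3,676.20 (running OOP $3,676.20).
#2 ($8,650): 30% coinsurance on $8,650 = $2,595. Member pays $2,595; OOP now $6,271.20.
#3 ($13,090): 30% coinsurance on $13,090 = $3,927. OOP would hit $10,198.20 > $8,325, so the cap limits the member to $8,325 − $6,271.20 = $2,053.80.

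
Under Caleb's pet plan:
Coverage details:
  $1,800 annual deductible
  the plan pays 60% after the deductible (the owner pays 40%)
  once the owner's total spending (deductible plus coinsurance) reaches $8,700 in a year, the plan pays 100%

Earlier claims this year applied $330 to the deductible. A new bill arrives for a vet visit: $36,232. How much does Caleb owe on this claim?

Remaining deductible: $1,800 − $330 = $1,470.
That leaves $36,232 − $1,470 = $34,762 for coinsurance.
40% of $34,762 = $13,904.80 falls to the owner.
That puts the owner's cost at $1,470 + $13,904.80 = $15,374.80 before any cap.
Adding $15,374.80 to the $330 already spent would give $15,704.80, which exceeds the $8,700 cap; the owner pays just $8,700 − $330 = $8,370.

$8,370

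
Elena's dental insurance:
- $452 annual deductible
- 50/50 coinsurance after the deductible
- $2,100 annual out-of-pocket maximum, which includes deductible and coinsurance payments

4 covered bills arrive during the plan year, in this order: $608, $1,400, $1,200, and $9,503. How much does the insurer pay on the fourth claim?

Claim 1 — $608: $452 to deductible, leaving $156; 50% of $156 = $78. Patient owes $530 (running OOP $530). Plan pays $608 − $530 = $78.
Claim 2 — $1,400: deductible met; 50% of $1,400 = $700. Patient owes $700 (running OOP $1,230). Plan pays $1,400 − $700 = $700.
Claim 3 — $1,200: deductible already satisfied, so patient's share is 50% × $1,200 = $600. Cost to patient: $600. OOP to date $1,830. Plan pays $1,200 − $600 = $600.
Claim 4 — $9,503: 50% coinsurance on $9,503 = $4,751.50. OOP would hit $6,581.50 > $2,100, so the cap limits the patient to $2,100 − $1,830 = $270. Insurer: $9,503 − $270 = $9,233.

$9,233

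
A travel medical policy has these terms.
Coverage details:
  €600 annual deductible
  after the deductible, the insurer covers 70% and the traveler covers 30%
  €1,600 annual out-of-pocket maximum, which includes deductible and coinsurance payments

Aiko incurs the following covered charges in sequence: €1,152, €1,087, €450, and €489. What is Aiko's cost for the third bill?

Bill 1, €1,152: €600 to deductible, leaving €552; coinsurance €552 × 30% = €165.60. Traveler owes €765.60 (running OOP €765.60).
Bill 2, €1,087: 30% coinsurance on €1,087 = €326.10. Traveler pays €326.10; OOP now €1,091.70.
Bill 3, €450: deductible met; 30% of €450 = €135. Traveler pays €135; OOP now €1,226.70.

€135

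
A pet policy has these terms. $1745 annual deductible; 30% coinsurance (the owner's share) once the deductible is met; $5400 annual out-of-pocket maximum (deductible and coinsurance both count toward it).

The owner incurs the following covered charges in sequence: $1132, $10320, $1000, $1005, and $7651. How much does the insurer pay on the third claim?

$700

Claim 1 — $1132: all of it applies to the deductible. Owner owes $1132 (running OOP $1132). Insurer: $1132 − $1132 = $0.
Claim 2 — $10320: $613 to deductible, leaving $9707; owner's 30% is $2912.10. Owner owes $3525.10 (running OOP $4657.10). Plan pays $10320 − $3525.10 = $6794.90.
Claim 3 — $1000: 30% coinsurance on $1000 = $300. Cost to owner: $300. OOP to date $4957.10. Insurer: $1000 − $300 = $700.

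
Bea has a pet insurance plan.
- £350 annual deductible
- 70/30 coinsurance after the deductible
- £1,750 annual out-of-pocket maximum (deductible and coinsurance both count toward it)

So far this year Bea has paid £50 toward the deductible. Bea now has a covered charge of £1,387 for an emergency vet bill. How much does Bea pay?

£626.10

£50 of the £350 deductible is already met, leaving £300.
After the £300 deductible portion, £1,387 − £300 = £1,087 is subject to coinsurance.
Owner's 30% share of £1,087 is £326.10.
So the owner owes £300 + £326.10 = £626.10 before any cap.
Total out-of-pocket so far would be £50 + £626.10 = £676.10, below the £1,750 cap — no reduction.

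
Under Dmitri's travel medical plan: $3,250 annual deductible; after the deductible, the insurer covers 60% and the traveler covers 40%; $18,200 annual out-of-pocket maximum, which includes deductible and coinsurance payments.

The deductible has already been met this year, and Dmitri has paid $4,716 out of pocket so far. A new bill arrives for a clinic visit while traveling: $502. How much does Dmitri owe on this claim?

$200.80

With the deductible met, the entire $502 is subject to coinsurance.
Coinsurance: $502 × 40% = $200.80.
Year-to-date out-of-pocket becomes $4,716 + $200.80 = $4,916.80, still under the $18,200 maximum, so no cap applies.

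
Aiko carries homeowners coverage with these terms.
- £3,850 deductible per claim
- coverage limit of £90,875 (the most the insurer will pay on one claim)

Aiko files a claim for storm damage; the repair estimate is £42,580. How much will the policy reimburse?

£38,730

Subtract the deductible: £42,580 − £3,850 = £38,730.
£38,730 ≤ £90,875, so the limit doesn't bind; insurer pays £38,730.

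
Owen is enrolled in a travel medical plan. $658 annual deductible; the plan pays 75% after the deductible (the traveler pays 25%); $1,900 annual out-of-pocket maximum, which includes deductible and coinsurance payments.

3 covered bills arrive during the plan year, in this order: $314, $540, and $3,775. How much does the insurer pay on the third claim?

$2,831.25

Bill 1, $314: entire amount goes to the deductible. Cost to traveler: $314. OOP to date $314. Insurer: $314 − $314 = $0.
Bill 2, $540: $344 to deductible, leaving $196; 25% of $196 = $49. Traveler pays $393; OOP now $707. Insurer: $540 − $393 = $147.
Bill 3, $3,775: deductible met; 25% of $3,775 = $943.75. Cost to traveler: $943.75. OOP to date $1,650.75. Insurer: $3,775 − $943.75 = $2,831.25.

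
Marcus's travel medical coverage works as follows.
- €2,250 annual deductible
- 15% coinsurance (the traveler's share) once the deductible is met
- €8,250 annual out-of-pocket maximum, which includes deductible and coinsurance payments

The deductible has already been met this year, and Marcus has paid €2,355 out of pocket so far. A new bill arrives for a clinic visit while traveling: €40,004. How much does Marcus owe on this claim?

The deductible is already satisfied, so the full bill goes to coinsurance.
Coinsurance: €40,004 × 15% = €6,000.60.
Adding €6,000.60 to the €2,355 already spent would give €8,355.60, which exceeds the €8,250 cap; the traveler pays just €8,250 − €2,355 = €5,895.

€5,895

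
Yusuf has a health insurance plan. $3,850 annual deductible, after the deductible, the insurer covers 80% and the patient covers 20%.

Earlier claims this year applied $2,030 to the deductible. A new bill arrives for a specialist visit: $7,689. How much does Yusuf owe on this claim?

Deductible still to meet: $3,850 − $2,030 = $1,820.
After the $1,820 deductible portion, $7,689 − $1,820 = $5,869 is subject to coinsurance.
Coinsurance: $5,869 × 20% = $1,173.80.
So the patient owes $1,820 + $1,173.80 = $2,993.80.

$2,993.80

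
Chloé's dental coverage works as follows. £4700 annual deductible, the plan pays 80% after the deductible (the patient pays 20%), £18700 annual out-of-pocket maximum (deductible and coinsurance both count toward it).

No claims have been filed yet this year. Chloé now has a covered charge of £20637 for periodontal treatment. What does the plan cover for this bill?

£12749.60

Nothing has been paid toward the £4700 deductible, so the first £4700 of this charge is applied there.
The remaining £15937 (= £20637 − £4700) moves to coinsurance.
Coinsurance: £15937 × 20% = £3187.40.
That puts the patient's cost at £4700 + £3187.40 = £7887.40 before any cap.
Total out-of-pocket so far would be £0 + £7887.40 = £7887.40, below the £18700 cap — no reduction.
Insurer pays the balance: £20637 − £7887.40 = £12749.60.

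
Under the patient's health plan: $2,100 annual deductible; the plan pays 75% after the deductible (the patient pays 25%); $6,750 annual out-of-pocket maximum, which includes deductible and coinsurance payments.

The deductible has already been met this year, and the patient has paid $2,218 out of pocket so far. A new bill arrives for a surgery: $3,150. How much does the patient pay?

$787.50

The deductible is already satisfied, so the full bill goes to coinsurance.
Coinsurance: $3,150 × 25% = $787.50.
Year-to-date out-of-pocket becomes $2,218 + $787.50 = $3,005.50, still under the $6,750 maximum, so no cap applies.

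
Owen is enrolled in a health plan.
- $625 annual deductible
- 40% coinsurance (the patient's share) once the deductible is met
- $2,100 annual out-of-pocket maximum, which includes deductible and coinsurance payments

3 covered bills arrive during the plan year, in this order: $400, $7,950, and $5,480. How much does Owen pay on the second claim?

$1,700

#1 ($400): entire amount goes to the deductible. Cost to patient: $400. OOP to date $400.
#2 ($7,950): deductible takes $225, $7,725 remains; patient's 40% is $3,090. Together that's $225 + $3,090 = $3,315. That would push OOP to $3,715, over the $2,100 cap, so patient pays $2,100 − $400 = $1,700.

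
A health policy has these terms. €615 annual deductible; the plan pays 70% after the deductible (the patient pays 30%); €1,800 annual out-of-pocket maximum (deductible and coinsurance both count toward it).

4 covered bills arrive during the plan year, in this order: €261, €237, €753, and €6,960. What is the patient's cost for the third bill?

€307.80

Bill 1, €261: fully absorbed by the deductible. Patient pays €261; OOP now €261.
Bill 2, €237: all of it applies to the deductible. Patient owes €237 (running OOP €498).
Bill 3, €753: deductible takes €117, €636 remains; patient's 30% is €190.80. Cost to patient: €307.80. OOP to date €805.80.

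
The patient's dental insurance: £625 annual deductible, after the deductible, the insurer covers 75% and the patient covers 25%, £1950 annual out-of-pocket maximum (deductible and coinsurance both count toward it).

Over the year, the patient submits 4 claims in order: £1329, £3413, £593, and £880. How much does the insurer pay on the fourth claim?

#1 (£1329): deductible takes £625, £704 remains; 25% of £704 = £176. Patient owes £801 (running OOP £801). Insurer: £1329 − £801 = £528.
#2 (£3413): deductible already satisfied, so patient's share is 25% × £3413 = £853.25. Patient owes £853.25 (running OOP £1654.25). Plan pays £3413 − £853.25 = £2559.75.
#3 (£593): deductible already satisfied, so patient's share is 25% × £593 = £148.25. Patient owes £148.25 (running OOP £1802.50). Plan pays £593 − £148.25 = £444.75.
#4 (£880): deductible already satisfied, so patient's share is 25% × £880 = £220. OOP would hit £2022.50 > £1950, so the cap limits the patient to £1950 − £1802.50 = £147.50. Insurer: £880 − £147.50 = £732.50.

£732.50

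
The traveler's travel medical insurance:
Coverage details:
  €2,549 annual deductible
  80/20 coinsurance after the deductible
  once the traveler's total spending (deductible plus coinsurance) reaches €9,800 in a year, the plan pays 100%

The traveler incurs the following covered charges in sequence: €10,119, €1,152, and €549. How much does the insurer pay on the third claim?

#1 (€10,119): deductible takes €2,549, €7,570 remains; traveler's 20% is €1,514. Traveler pays €4,063; OOP now €4,063. Plan pays €10,119 − €4,063 = €6,056.
#2 (€1,152): deductible met; 20% of €1,152 = €230.40. Traveler pays €230.40; OOP now €4,293.40. Plan pays €1,152 − €230.40 = €921.60.
#3 (€549): deductible met; 20% of €549 = €109.80. Traveler owes €109.80 (running OOP €4,403.20). Plan pays €549 − €109.80 = €439.20.

€439.20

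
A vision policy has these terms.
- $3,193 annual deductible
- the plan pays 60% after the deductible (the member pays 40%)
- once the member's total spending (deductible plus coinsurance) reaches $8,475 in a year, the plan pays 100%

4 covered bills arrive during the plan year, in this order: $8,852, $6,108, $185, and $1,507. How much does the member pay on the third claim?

$74

Claim 1 ($8,852): deductible takes $3,193, $5,659 remains; member's 40% is $2,263.60. Cost to member: $5,456.60. OOP to date $5,456.60.
Claim 2 ($6,108): 40% coinsurance on $6,108 = $2,443.20. Member owes $2,443.20 (running OOP $7,899.80).
Claim 3 ($185): deductible already satisfied, so member's share is 40% × $185 = $74. Member owes $74 (running OOP $7,973.80).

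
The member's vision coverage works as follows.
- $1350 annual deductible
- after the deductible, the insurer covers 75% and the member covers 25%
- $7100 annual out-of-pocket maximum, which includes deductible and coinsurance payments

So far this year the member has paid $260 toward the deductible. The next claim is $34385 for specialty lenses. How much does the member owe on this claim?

Deductible still to meet: $1350 − $260 = $1090.
After the $1090 deductible portion, $34385 − $1090 = $33295 is subject to coinsurance.
Coinsurance: $33295 × 25% = $8323.75.
So the member owes $1090 + $8323.75 = $9413.75 before any cap.
Year-to-date out-of-pocket would reach $260 + $9413.75 = $9673.75, above the $7100 maximum, so the member pays only $7100 − $260 = $6840.

$6840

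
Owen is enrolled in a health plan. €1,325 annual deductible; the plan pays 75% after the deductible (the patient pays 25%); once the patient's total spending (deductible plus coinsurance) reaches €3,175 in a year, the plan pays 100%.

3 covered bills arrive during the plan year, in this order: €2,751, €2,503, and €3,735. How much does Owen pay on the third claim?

Claim 1 (€2,751): €1,325 to deductible, leaving €1,426; patient's 25% is €356.50. Patient pays €1,681.50; OOP now €1,681.50.
Claim 2 (€2,503): deductible met; 25% of €2,503 = €625.75. Cost to patient: €625.75. OOP to date €2,307.25.
Claim 3 (€3,735): deductible already satisfied, so patient's share is 25% × €3,735 = €933.75. That would push OOP to €3,241, over the €3,175 cap, so patient pays €3,175 − €2,307.25 = €867.75.

€867.75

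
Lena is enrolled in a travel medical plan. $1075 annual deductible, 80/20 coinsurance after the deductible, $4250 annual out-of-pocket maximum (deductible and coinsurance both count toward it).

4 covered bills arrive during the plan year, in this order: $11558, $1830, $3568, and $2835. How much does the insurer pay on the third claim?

$2855.60

Bill 1, $11558: $1075 finishes the deductible; $10483 goes to coinsurance; coinsurance $10483 × 20% = $2096.60. Traveler pays $3171.60; OOP now $3171.60. Insurer: $11558 − $3171.60 = $8386.40.
Bill 2, $1830: deductible met; 20% of $1830 = $366. Traveler pays $366; OOP now $3537.60. Insurer: $1830 − $366 = $1464.
Bill 3, $3568: deductible met; 20% of $3568 = $713.60. OOP would hit $4251.20 > $4250, so the cap limits the traveler to $4250 − $3537.60 = $712.40. Plan pays $3568 − $712.40 = $2855.60.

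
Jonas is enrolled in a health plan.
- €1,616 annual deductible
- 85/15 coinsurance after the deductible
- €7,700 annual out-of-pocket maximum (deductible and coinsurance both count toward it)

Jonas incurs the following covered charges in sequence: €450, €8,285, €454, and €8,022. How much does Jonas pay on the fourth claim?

€1,203.30

Claim 1 (€450): fully absorbed by the deductible. Patient owes €450 (running OOP €450).
Claim 2 (€8,285): €1,166 finishes the deductible; €7,119 goes to coinsurance; patient's 15% is €1,067.85. Cost to patient: €2,233.85. OOP to date €2,683.85.
Claim 3 (€454): 15% coinsurance on €454 = €68.10. Cost to patient: €68.10. OOP to date €2,751.95.
Claim 4 (€8,022): deductible already satisfied, so patient's share is 15% × €8,022 = €1,203.30. Cost to patient: €1,203.30. OOP to date €3,955.25.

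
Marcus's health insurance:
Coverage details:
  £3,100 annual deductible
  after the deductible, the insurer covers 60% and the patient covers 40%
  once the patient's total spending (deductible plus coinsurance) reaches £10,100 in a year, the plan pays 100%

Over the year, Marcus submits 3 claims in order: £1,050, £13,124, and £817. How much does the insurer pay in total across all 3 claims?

£7,134.60

#1 (£1,050): all of it applies to the deductible. Patient pays £1,050; OOP now £1,050. Plan pays £1,050 − £1,050 = £0.
#2 (£13,124): £2,050 finishes the deductible; £11,074 goes to coinsurance; patient's 40% is £4,429.60. Cost to patient: £6,479.60. OOP to date £7,529.60. Insurer: £13,124 − £6,479.60 = £6,644.40.
#3 (£817): deductible already satisfied, so patient's share is 40% × £817 = £326.80. Patient pays £326.80; OOP now £7,856.40. Insurer: £817 − £326.80 = £490.20.
Insurer total: £0 + £6,644.40 + £490.20 = £7,134.60.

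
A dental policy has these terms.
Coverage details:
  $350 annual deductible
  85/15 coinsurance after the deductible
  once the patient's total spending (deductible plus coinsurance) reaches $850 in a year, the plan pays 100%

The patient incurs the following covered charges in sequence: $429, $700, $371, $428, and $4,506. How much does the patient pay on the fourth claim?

Claim 1 ($429): $350 to deductible, leaving $79; coinsurance $79 × 15% = $11.85. Patient pays $361.85; OOP now $361.85.
Claim 2 ($700): deductible already satisfied, so patient's share is 15% × $700 = $105. Patient pays $105; OOP now $466.85.
Claim 3 ($371): 15% coinsurance on $371 = $55.65. Patient pays $55.65; OOP now $522.50.
Claim 4 ($428): deductible met; 15% of $428 = $64.20. Cost to patient: $64.20. OOP to date $586.70.

$64.20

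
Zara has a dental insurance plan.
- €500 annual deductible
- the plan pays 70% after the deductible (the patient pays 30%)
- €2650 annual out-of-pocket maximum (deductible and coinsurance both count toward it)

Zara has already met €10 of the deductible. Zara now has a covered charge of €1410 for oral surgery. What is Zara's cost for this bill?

€766

Deductible still to meet: €500 − €10 = €490.
That leaves €1410 − €490 = €920 for coinsurance.
Coinsurance: €920 × 30% = €276.
Patient responsibility before any cap: €490 + €276 = €766.
Total out-of-pocket so far would be €10 + €766 = €776, below the €2650 cap — no reduction.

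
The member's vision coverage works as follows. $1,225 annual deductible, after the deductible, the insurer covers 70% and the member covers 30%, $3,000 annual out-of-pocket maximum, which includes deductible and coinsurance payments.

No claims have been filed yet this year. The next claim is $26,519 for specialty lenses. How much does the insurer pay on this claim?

$23,519

Nothing has been paid toward the $1,225 deductible, so the first $1,225 of this charge is applied there.
After the $1,225 deductible portion, $26,519 − $1,225 = $25,294 is subject to coinsurance.
Coinsurance: $25,294 × 30% = $7,588.20.
Member responsibility before any cap: $1,225 + $7,588.20 = $8,813.20.
That would bring total out-of-pocket to $8,813.20, past the $3,000 cap. The member is capped at $3,000 − $0 = $3,000 on this claim.
The plan picks up $26,519 − $3,000 = $23,519.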